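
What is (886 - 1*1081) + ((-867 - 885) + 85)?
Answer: -1862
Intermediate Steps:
(886 - 1*1081) + ((-867 - 885) + 85) = (886 - 1081) + (-1752 + 85) = -195 - 1667 = -1862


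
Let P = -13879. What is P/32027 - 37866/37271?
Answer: -1730018591/1193678317 ≈ -1.4493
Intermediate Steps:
P/32027 - 37866/37271 = -13879/32027 - 37866/37271 = -1730018591/1193678317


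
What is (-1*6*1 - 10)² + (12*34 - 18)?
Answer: 646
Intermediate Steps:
(-1*6*1 - 10)² + (12*34 - 18) = (-6*1 - 10)² + (408 - 18) = (-6 - 10)² + 390 = (-16)² + 390 = 256 + 390 = 646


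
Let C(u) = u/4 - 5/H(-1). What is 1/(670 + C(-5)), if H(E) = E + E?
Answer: 4/2685 ≈ 0.0014898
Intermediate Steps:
H(E) = 2*E
C(u) = 5/2 + u/4 (C(u) = u/4 - 5/(2*(-1)) = u*(¼) - 5/(-2) = u/4 - 5*(-½) = u/4 + 5/2 = 5/2 + u/4)
1/(670 + C(-5)) = 1/(670 + (5/2 + (¼)*(-5))) = 1/(670 + (5/2 - 5/4)) = 1/(670 + 5/4) = 1/(2685/4) = 4/2685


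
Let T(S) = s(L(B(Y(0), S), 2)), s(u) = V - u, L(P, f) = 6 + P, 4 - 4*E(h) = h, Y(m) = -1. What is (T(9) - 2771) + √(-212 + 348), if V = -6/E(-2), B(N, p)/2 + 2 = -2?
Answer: -2773 + 2*√34 ≈ -2761.3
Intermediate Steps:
E(h) = 1 - h/4
B(N, p) = -8 (B(N, p) = -4 + 2*(-2) = -4 - 4 = -8)
V = -4 (V = -6/(1 - ¼*(-2)) = -6/(1 + ½) = -6/3/2 = -6*⅔ = -4)
s(u) = -4 - u
T(S) = -2 (T(S) = -4 - (6 - 8) = -4 - 1*(-2) = -4 + 2 = -2)
(T(9) - 2771) + √(-212 + 348) = (-2 - 2771) + √(-212 + 348) = -2773 + √136 = -2773 + 2*√34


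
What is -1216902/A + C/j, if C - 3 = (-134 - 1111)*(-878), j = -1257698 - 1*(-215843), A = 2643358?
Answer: -692887404444/458999291515 ≈ -1.5096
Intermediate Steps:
j = -1041855 (j = -1257698 + 215843 = -1041855)
C = 1093113 (C = 3 + (-134 - 1111)*(-878) = 3 - 1245*(-878) = 3 + 1093110 = 1093113)
-1216902/A + C/j = -1216902/2643358 + 1093113/(-1041855) = -1216902*1/2643358 + 1093113*(-1/1041855) = -608451/1321679 - 364371/347285 = -692887404444/458999291515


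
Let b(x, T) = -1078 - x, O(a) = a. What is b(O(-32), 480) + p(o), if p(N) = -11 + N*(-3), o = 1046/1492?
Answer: -790091/746 ≈ -1059.1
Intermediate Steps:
o = 523/746 (o = 1046*(1/1492) = 523/746 ≈ 0.70107)
p(N) = -11 - 3*N
b(O(-32), 480) + p(o) = (-1078 - 1*(-32)) + (-11 - 3*523/746) = (-1078 + 32) + (-11 - 1569/746) = -1046 - 9775/746 = -790091/746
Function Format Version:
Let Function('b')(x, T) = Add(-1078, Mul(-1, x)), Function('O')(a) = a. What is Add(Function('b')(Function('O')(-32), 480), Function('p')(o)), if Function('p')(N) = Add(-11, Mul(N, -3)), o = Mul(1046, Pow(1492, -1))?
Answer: Rational(-790091, 746) ≈ -1059.1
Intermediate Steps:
o = Rational(523, 746) (o = Mul(1046, Rational(1, 1492)) = Rational(523, 746) ≈ 0.70107)
Function('p')(N) = Add(-11, Mul(-3, N))
Add(Function('b')(Function('O')(-32), 480), Function('p')(o)) = Add(Add(-1078, Mul(-1, -32)), Add(-11, Mul(-3, Rational(523, 746)))) = Add(Add(-1078, 32), Add(-11, Rational(-1569, 746))) = Add(-1046, Rational(-9775, 746)) = Rational(-790091, 746)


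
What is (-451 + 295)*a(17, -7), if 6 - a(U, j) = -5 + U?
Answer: 936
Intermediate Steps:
a(U, j) = 11 - U (a(U, j) = 6 - (-5 + U) = 6 + (5 - U) = 11 - U)
(-451 + 295)*a(17, -7) = (-451 + 295)*(11 - 1*17) = -156*(11 - 17) = -156*(-6) = 936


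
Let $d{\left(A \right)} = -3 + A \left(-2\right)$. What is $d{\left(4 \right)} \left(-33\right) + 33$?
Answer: $396$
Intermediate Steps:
$d{\left(A \right)} = -3 - 2 A$
$d{\left(4 \right)} \left(-33\right) + 33 = \left(-3 - 8\right) \left(-33\right) + 33 = \left(-11\right) \left(-33\right) + 33 = 363 + 33 = 396$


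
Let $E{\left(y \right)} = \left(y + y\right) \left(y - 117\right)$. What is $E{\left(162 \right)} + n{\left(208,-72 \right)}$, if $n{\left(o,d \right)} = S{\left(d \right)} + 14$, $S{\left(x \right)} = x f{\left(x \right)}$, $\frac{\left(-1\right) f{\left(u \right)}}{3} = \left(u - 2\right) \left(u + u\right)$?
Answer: $2316290$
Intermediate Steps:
$f{\left(u \right)} = - 6 u \left(-2 + u\right)$ ($f{\left(u \right)} = - 3 \left(u - 2\right) \left(u + u\right) = - 3 \left(-2 + u\right) 2 u = - 3 \cdot 2 u \left(-2 + u\right) = - 6 u \left(-2 + u\right)$)
$S{\left(x \right)} = 6 x^{2} \left(2 - x\right)$ ($S{\left(x \right)} = x 6 x \left(2 - x\right) = 6 x^{2} \left(2 - x\right)$)
$n{\left(o,d \right)} = 14 + 6 d^{2} \left(2 - d\right)$ ($n{\left(o,d \right)} = 6 d^{2} \left(2 - d\right) + 14 = 14 + 6 d^{2} \left(2 - d\right)$)
$E{\left(y \right)} = 2 y \left(-117 + y\right)$
$E{\left(162 \right)} + n{\left(208,-72 \right)} = 2 \cdot 162 \left(-117 + 162\right) + \left(14 + 6 \left(-72\right)^{2} \left(2 - -72\right)\right) = 2 \cdot 162 \cdot 45 + \left(14 + 6 \cdot 5184 \left(2 + 72\right)\right) = 14580 + \left(14 + 6 \cdot 5184 \cdot 74\right) = 14580 + \left(14 + 2301696\right) = 14580 + 2301710 = 2316290$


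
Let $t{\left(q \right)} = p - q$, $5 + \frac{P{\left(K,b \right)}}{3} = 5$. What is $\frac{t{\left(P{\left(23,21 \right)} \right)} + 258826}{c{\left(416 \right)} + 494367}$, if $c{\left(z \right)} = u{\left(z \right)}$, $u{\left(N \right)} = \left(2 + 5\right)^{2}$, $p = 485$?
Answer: $\frac{19947}{38032} \approx 0.52448$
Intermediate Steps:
$P{\left(K,b \right)} = 0$ ($P{\left(K,b \right)} = -15 + 3 \cdot 5 = -15 + 15 = 0$)
$u{\left(N \right)} = 49$ ($u{\left(N \right)} = 7^{2} = 49$)
$c{\left(z \right)} = 49$
$t{\left(q \right)} = 485 - q$
$\frac{t{\left(P{\left(23,21 \right)} \right)} + 258826}{c{\left(416 \right)} + 494367} = \frac{\left(485 - 0\right) + 258826}{49 + 494367} = \frac{\left(485 + 0\right) + 258826}{494416} = \left(485 + 258826\right) \frac{1}{494416} = 259311 \cdot \frac{1}{494416} = \frac{19947}{38032}$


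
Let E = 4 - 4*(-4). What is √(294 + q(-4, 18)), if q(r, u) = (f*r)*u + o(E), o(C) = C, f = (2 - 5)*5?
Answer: √1394 ≈ 37.336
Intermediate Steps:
E = 20 (E = 4 + 16 = 20)
f = -15 (f = -3*5 = -15)
q(r, u) = 20 - 15*r*u (q(r, u) = (-15*r)*u + 20 = -15*r*u + 20 = 20 - 15*r*u)
√(294 + q(-4, 18)) = √(294 + (20 - 15*(-4)*18)) = √(294 + (20 + 1080)) = √(294 + 1100) = √1394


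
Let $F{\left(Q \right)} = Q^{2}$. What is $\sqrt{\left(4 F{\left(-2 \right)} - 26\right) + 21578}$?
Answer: $8 \sqrt{337} \approx 146.86$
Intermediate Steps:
$\sqrt{\left(4 F{\left(-2 \right)} - 26\right) + 21578} = \sqrt{\left(4 \left(-2\right)^{2} - 26\right) + 21578} = \sqrt{\left(4 \cdot 4 - 26\right) + 21578} = \sqrt{\left(16 - 26\right) + 21578} = \sqrt{-10 + 21578} = \sqrt{21568} = 8 \sqrt{337}$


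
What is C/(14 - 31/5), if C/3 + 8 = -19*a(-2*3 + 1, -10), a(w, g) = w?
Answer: 435/13 ≈ 33.462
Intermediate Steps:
C = 261 (C = -24 + 3*(-19*(-2*3 + 1)) = -24 + 3*(-19*(-6 + 1)) = -24 + 3*(-19*(-5)) = -24 + 3*95 = -24 + 285 = 261)
C/(14 - 31/5) = 261/(14 - 31/5) = 261/(39/5) = 261*(5/39) = 435/13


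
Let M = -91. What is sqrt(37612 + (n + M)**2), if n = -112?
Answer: 23*sqrt(149) ≈ 280.75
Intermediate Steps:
sqrt(37612 + (n + M)**2) = sqrt(37612 + (-112 - 91)**2) = sqrt(37612 + (-203)**2) = sqrt(37612 + 41209) = sqrt(78821) = 23*sqrt(149)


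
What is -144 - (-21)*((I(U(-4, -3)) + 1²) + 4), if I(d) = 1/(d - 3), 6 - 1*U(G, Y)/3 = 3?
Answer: -71/2 ≈ -35.500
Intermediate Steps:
U(G, Y) = 9 (U(G, Y) = 18 - 3*3 = 18 - 9 = 9)
I(d) = 1/(-3 + d)
-144 - (-21)*((I(U(-4, -3)) + 1²) + 4) = -144 - (-21)*((1/(-3 + 9) + 1²) + 4) = -144 - (-21)*((1/6 + 1) + 4) = -144 - (-21)*((⅙ + 1) + 4) = -144 - (-21)*(7/6 + 4) = -144 - (-21)*31/6 = -144 - 1*(-217/2) = -144 + 217/2 = -71/2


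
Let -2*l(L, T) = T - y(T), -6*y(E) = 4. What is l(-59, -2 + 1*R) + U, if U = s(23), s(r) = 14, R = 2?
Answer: 41/3 ≈ 13.667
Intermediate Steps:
y(E) = -2/3 (y(E) = -1/6*4 = -2/3)
l(L, T) = -1/3 - T/2 (l(L, T) = -(T - 1*(-2/3))/2 = -(T + 2/3)/2 = -(2/3 + T)/2 = -1/3 - T/2)
U = 14
l(-59, -2 + 1*R) + U = (-1/3 - (-2 + 1*2)/2) + 14 = (-1/3 - (-2 + 2)/2) + 14 = (-1/3 - 1/2*0) + 14 = (-1/3 + 0) + 14 = -1/3 + 14 = 41/3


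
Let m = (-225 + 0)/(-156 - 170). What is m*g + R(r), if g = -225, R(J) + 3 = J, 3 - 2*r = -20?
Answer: -23927/163 ≈ -146.79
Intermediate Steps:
r = 23/2 (r = 3/2 - 1/2*(-20) = 3/2 + 10 = 23/2 ≈ 11.500)
R(J) = -3 + J
m = 225/326 (m = -225/(-326) = -225*(-1/326) = 225/326 ≈ 0.69018)
m*g + R(r) = (225/326)*(-225) + (-3 + 23/2) = -50625/326 + 17/2 = -23927/163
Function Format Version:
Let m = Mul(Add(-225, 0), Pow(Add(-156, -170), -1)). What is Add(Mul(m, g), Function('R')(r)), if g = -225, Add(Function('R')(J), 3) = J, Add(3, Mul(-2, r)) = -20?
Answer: Rational(-23927, 163) ≈ -146.79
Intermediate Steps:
r = Rational(23, 2) (r = Add(Rational(3, 2), Mul(Rational(-1, 2), -20)) = Add(Rational(3, 2), 10) = Rational(23, 2) ≈ 11.500)
Function('R')(J) = Add(-3, J)
m = Rational(225, 326) (m = Mul(-225, Pow(-326, -1)) = Mul(-225, Rational(-1, 326)) = Rational(225, 326) ≈ 0.69018)
Add(Mul(m, g), Function('R')(r)) = Add(Mul(Rational(225, 326), -225), Add(-3, Rational(23, 2))) = Add(Rational(-50625, 326), Rational(17, 2)) = Rational(-23927, 163)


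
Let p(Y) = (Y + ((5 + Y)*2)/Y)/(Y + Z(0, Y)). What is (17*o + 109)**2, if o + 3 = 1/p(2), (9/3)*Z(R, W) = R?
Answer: 309136/81 ≈ 3816.5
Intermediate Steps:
Z(R, W) = R/3
p(Y) = (Y + (10 + 2*Y)/Y)/Y (p(Y) = (Y + ((5 + Y)*2)/Y)/(Y + (1/3)*0) = (Y + (10 + 2*Y)/Y)/(Y + 0) = (Y + (10 + 2*Y)/Y)/Y)
o = -25/9 (o = -3 + 1/(1 + 2/2 + 10/2**2) = -3 + 1/(1 + 2*(1/2) + 10*(1/4)) = -3 + 1/(1 + 1 + 5/2) = -3 + 1/(9/2) = -3 + 2/9 = -25/9 ≈ -2.7778)
(17*o + 109)**2 = (17*(-25/9) + 109)**2 = (-425/9 + 109)**2 = (556/9)**2 = 309136/81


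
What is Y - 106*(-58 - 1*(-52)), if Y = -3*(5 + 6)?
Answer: 603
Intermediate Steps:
Y = -33 (Y = -3*11 = -33)
Y - 106*(-58 - 1*(-52)) = -33 - 106*(-58 - 1*(-52)) = -33 - 106*(-58 + 52) = -33 - 106*(-6) = -33 + 636 = 603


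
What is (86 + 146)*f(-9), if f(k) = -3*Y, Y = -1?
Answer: 696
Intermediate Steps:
f(k) = 3 (f(k) = -3*(-1) = 3)
(86 + 146)*f(-9) = (86 + 146)*3 = 232*3 = 696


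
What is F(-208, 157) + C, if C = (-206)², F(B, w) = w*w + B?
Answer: 66877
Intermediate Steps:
F(B, w) = B + w² (F(B, w) = w² + B = B + w²)
C = 42436
F(-208, 157) + C = (-208 + 157²) + 42436 = (-208 + 24649) + 42436 = 24441 + 42436 = 66877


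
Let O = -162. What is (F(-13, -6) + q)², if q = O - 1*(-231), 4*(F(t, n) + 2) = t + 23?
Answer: 19321/4 ≈ 4830.3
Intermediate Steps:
F(t, n) = 15/4 + t/4 (F(t, n) = -2 + (t + 23)/4 = -2 + (23 + t)/4 = -2 + (23/4 + t/4) = 15/4 + t/4)
q = 69 (q = -162 - 1*(-231) = -162 + 231 = 69)
(F(-13, -6) + q)² = ((15/4 + (¼)*(-13)) + 69)² = ((15/4 - 13/4) + 69)² = (½ + 69)² = (139/2)² = 19321/4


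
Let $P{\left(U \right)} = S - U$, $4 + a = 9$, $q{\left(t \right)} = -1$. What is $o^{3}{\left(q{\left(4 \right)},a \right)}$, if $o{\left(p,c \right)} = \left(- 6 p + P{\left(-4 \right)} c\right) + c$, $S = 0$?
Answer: $29791$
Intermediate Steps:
$a = 5$ ($a = -4 + 9 = 5$)
$P{\left(U \right)} = - U$ ($P{\left(U \right)} = 0 - U = - U$)
$o{\left(p,c \right)} = - 6 p + 5 c$ ($o{\left(p,c \right)} = \left(- 6 p + \left(-1\right) \left(-4\right) c\right) + c = \left(- 6 p + 4 c\right) + c = - 6 p + 5 c$)
$o^{3}{\left(q{\left(4 \right)},a \right)} = \left(\left(-6\right) \left(-1\right) + 5 \cdot 5\right)^{3} = \left(6 + 25\right)^{3} = 31^{3} = 29791$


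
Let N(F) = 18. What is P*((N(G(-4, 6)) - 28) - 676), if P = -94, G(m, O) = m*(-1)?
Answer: 64484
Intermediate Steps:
G(m, O) = -m
P*((N(G(-4, 6)) - 28) - 676) = -94*((18 - 28) - 676) = -94*(-10 - 676) = -94*(-686) = 64484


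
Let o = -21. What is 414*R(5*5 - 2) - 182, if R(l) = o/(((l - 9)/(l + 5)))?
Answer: -17570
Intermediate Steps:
R(l) = -21*(5 + l)/(-9 + l) (R(l) = -21*(l + 5)/(l - 9) = -21*(5 + l)/(-9 + l))
414*R(5*5 - 2) - 182 = 414*(21*(-5 - (5*5 - 2))/(-9 + (5*5 - 2))) - 182 = 414*(21*(-5 - (25 - 2))/(-9 + (25 - 2))) - 182 = 414*(21*(-5 - 1*23)/(-9 + 23)) - 182 = 414*(21*(-5 - 23)/14) - 182 = 414*(21*(1/14)*(-28)) - 182 = 414*(-42) - 182 = -17388 - 182 = -17570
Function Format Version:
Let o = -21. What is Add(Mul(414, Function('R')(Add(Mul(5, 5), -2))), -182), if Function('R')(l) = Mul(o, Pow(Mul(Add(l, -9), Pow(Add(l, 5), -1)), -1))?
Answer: -17570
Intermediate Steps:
Function('R')(l) = Mul(-21, Pow(Add(-9, l), -1), Add(5, l)) (Function('R')(l) = Mul(-21, Pow(Mul(Add(l, -9), Pow(Add(l, 5), -1)), -1)) = Mul(-21, Pow(Mul(Add(-9, l), Pow(Add(5, l), -1)), -1)) = Mul(-21, Pow(Mul(Pow(Add(5, l), -1), Add(-9, l)), -1)) = Mul(-21, Mul(Pow(Add(-9, l), -1), Add(5, l))) = Mul(-21, Pow(Add(-9, l), -1), Add(5, l)))
Add(Mul(414, Function('R')(Add(Mul(5, 5), -2))), -182) = Add(Mul(414, Mul(21, Pow(Add(-9, Add(Mul(5, 5), -2)), -1), Add(-5, Mul(-1, Add(Mul(5, 5), -2))))), -182) = Add(Mul(414, Mul(21, Pow(Add(-9, Add(25, -2)), -1), Add(-5, Mul(-1, Add(25, -2))))), -182) = Add(Mul(414, Mul(21, Pow(Add(-9, 23), -1), Add(-5, Mul(-1, 23)))), -182) = Add(Mul(414, Mul(21, Pow(14, -1), Add(-5, -23))), -182) = Add(Mul(414, Mul(21, Rational(1, 14), -28)), -182) = Add(Mul(414, -42), -182) = Add(-17388, -182) = -17570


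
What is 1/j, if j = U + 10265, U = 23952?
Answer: 1/34217 ≈ 2.9225e-5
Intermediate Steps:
j = 34217 (j = 23952 + 10265 = 34217)
1/j = 1/34217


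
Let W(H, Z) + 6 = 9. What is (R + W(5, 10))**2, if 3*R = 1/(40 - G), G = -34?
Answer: 444889/49284 ≈ 9.0271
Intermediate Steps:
W(H, Z) = 3 (W(H, Z) = -6 + 9 = 3)
R = 1/222 (R = 1/(3*(40 - 1*(-34))) = 1/(3*(40 + 34)) = (1/3)/74 = (1/3)*(1/74) = 1/222 ≈ 0.0045045)
(R + W(5, 10))**2 = (1/222 + 3)**2 = (667/222)**2 = 444889/49284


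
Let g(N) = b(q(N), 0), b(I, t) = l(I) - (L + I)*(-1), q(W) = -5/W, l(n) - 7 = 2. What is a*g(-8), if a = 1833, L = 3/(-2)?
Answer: 119145/8 ≈ 14893.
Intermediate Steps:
L = -3/2 (L = 3*(-1/2) = -3/2 ≈ -1.5000)
l(n) = 9 (l(n) = 7 + 2 = 9)
b(I, t) = 15/2 + I (b(I, t) = 9 - (-3/2 + I)*(-1) = 9 - (3/2 - I) = 9 + (-3/2 + I) = 15/2 + I)
g(N) = 15/2 - 5/N
a*g(-8) = 1833*(15/2 - 5/(-8)) = 1833*(15/2 - 5*(-1/8)) = 1833*(15/2 + 5/8) = 1833*(65/8) = 119145/8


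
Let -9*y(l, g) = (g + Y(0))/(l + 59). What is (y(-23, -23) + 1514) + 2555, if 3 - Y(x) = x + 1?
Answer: 439459/108 ≈ 4069.1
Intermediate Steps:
Y(x) = 2 - x (Y(x) = 3 - (x + 1) = 3 - (1 + x) = 3 + (-1 - x) = 2 - x)
y(l, g) = -(2 + g)/(9*(59 + l)) (y(l, g) = -(g + (2 - 1*0))/(9*(l + 59)) = -(g + (2 + 0))/(9*(59 + l)) = -(g + 2)/(9*(59 + l)) = -(2 + g)/(9*(59 + l)))
(y(-23, -23) + 1514) + 2555 = ((-2 - 1*(-23))/(9*(59 - 23)) + 1514) + 2555 = ((⅑)*(-2 + 23)/36 + 1514) + 2555 = ((⅑)*(1/36)*21 + 1514) + 2555 = (7/108 + 1514) + 2555 = 163519/108 + 2555 = 439459/108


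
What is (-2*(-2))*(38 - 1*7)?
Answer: 124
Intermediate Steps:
(-2*(-2))*(38 - 1*7) = 4*(38 - 7) = 4*31 = 124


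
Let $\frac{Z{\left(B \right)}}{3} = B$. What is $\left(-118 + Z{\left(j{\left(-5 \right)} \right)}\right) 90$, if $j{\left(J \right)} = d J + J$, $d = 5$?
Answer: $-18720$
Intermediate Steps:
$j{\left(J \right)} = 6 J$ ($j{\left(J \right)} = 5 J + J = 6 J$)
$Z{\left(B \right)} = 3 B$
$\left(-118 + Z{\left(j{\left(-5 \right)} \right)}\right) 90 = \left(-118 + 3 \cdot 6 \left(-5\right)\right) 90 = \left(-118 + 3 \left(-30\right)\right) 90 = \left(-118 - 90\right) 90 = \left(-208\right) 90 = -18720$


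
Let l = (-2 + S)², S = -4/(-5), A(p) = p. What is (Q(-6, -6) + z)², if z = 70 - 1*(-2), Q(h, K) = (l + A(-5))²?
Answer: 2800632241/390625 ≈ 7169.6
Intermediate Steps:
S = ⅘ (S = -4*(-⅕) = ⅘ ≈ 0.80000)
l = 36/25 (l = (-2 + ⅘)² = (-6/5)² = 36/25 ≈ 1.4400)
Q(h, K) = 7921/625 (Q(h, K) = (36/25 - 5)² = (-89/25)² = 7921/625)
z = 72 (z = 70 + 2 = 72)
(Q(-6, -6) + z)² = (7921/625 + 72)² = (52921/625)² = 2800632241/390625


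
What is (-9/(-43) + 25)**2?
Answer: 1175056/1849 ≈ 635.51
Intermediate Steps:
(-9/(-43) + 25)**2 = (-9*(-1/43) + 25)**2 = (9/43 + 25)**2 = (1084/43)**2 = 1175056/1849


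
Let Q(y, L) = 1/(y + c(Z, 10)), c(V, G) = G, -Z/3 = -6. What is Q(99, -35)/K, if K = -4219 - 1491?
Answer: -1/622390 ≈ -1.6067e-6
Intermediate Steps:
Z = 18 (Z = -3*(-6) = 18)
Q(y, L) = 1/(10 + y) (Q(y, L) = 1/(y + 10) = 1/(10 + y))
K = -5710
Q(99, -35)/K = 1/((10 + 99)*(-5710)) = -1/5710/109 = (1/109)*(-1/5710) = -1/622390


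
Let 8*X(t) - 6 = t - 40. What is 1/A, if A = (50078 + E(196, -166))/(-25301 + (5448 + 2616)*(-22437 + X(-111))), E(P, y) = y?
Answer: -181103429/49912 ≈ -3628.5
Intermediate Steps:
X(t) = -17/4 + t/8 (X(t) = ¾ + (t - 40)/8 = ¾ + (-40 + t)/8 = ¾ + (-5 + t/8) = -17/4 + t/8)
A = -49912/181103429 (A = (50078 - 166)/(-25301 + (5448 + 2616)*(-22437 + (-17/4 + (⅛)*(-111)))) = 49912/(-25301 + 8064*(-22437 + (-17/4 - 111/8))) = 49912/(-25301 + 8064*(-22437 - 145/8)) = 49912/(-25301 + 8064*(-179641/8)) = 49912/(-25301 - 181078128) = 49912/(-181103429) = 49912*(-1/181103429) = -49912/181103429 ≈ -0.00027560)
1/A = 1/(-49912/181103429) = -181103429/49912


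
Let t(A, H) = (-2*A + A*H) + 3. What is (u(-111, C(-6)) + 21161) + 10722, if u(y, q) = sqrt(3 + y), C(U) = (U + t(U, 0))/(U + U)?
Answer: 31883 + 6*I*sqrt(3) ≈ 31883.0 + 10.392*I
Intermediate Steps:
t(A, H) = 3 - 2*A + A*H
C(U) = (3 - U)/(2*U) (C(U) = (U + (3 - 2*U + U*0))/(U + U) = (U + (3 - 2*U + 0))/((2*U)) = (U + (3 - 2*U))*(1/(2*U)) = (3 - U)*(1/(2*U)) = (3 - U)/(2*U))
(u(-111, C(-6)) + 21161) + 10722 = (sqrt(3 - 111) + 21161) + 10722 = (sqrt(-108) + 21161) + 10722 = (6*I*sqrt(3) + 21161) + 10722 = (21161 + 6*I*sqrt(3)) + 10722 = 31883 + 6*I*sqrt(3)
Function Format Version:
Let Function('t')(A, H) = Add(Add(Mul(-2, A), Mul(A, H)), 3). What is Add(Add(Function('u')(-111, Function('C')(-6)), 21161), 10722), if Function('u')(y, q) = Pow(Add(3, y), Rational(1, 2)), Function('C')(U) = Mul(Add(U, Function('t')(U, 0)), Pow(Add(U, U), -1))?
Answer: Add(31883, Mul(6, I, Pow(3, Rational(1, 2)))) ≈ Add(31883., Mul(10.392, I))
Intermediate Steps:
Function('t')(A, H) = Add(3, Mul(-2, A), Mul(A, H))
Function('C')(U) = Mul(Rational(1, 2), Pow(U, -1), Add(3, Mul(-1, U))) (Function('C')(U) = Mul(Add(U, Add(3, Mul(-2, U), Mul(U, 0))), Pow(Add(U, U), -1)) = Mul(Add(U, Add(3, Mul(-2, U), 0)), Pow(Mul(2, U), -1)) = Mul(Add(U, Add(3, Mul(-2, U))), Mul(Rational(1, 2), Pow(U, -1))) = Mul(Add(3, Mul(-1, U)), Mul(Rational(1, 2), Pow(U, -1))) = Mul(Rational(1, 2), Pow(U, -1), Add(3, Mul(-1, U))))
Add(Add(Function('u')(-111, Function('C')(-6)), 21161), 10722) = Add(Add(Pow(Add(3, -111), Rational(1, 2)), 21161), 10722) = Add(Add(Pow(-108, Rational(1, 2)), 21161), 10722) = Add(Add(Mul(6, I, Pow(3, Rational(1, 2))), 21161), 10722) = Add(Add(21161, Mul(6, I, Pow(3, Rational(1, 2)))), 10722) = Add(31883, Mul(6, I, Pow(3, Rational(1, 2))))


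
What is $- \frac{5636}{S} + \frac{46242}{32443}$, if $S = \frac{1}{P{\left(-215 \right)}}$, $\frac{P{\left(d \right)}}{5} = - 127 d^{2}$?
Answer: $\frac{5367136443996742}{32443} \approx 1.6543 \cdot 10^{11}$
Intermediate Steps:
$P{\left(d \right)} = - 635 d^{2}$ ($P{\left(d \right)} = 5 \left(- 127 d^{2}\right) = - 635 d^{2}$)
$S = - \frac{1}{29352875}$ ($S = \frac{1}{\left(-635\right) \left(-215\right)^{2}} = \frac{1}{\left(-635\right) 46225} = \frac{1}{-29352875} = - \frac{1}{29352875} \approx -3.4068 \cdot 10^{-8}$)
$- \frac{5636}{S} + \frac{46242}{32443} = - \frac{5636}{- \frac{1}{29352875}} + \frac{46242}{32443} = \left(-5636\right) \left(-29352875\right) + 46242 \cdot \frac{1}{32443} = 165432803500 + \frac{46242}{32443} = \frac{5367136443996742}{32443}$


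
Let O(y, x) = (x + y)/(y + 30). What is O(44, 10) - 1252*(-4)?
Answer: 185323/37 ≈ 5008.7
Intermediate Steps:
O(y, x) = (x + y)/(30 + y)
O(44, 10) - 1252*(-4) = (10 + 44)/(30 + 44) - 1252*(-4) = 54/74 - 1*(-5008) = (1/74)*54 + 5008 = 27/37 + 5008 = 185323/37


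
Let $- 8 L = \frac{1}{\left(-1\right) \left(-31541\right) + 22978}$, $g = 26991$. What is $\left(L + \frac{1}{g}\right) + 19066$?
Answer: $\frac{74816119402291}{3924059544} \approx 19066.0$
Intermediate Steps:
$L = - \frac{1}{436152}$ ($L = - \frac{1}{8 \left(\left(-1\right) \left(-31541\right) + 22978\right)} = - \frac{1}{8 \left(31541 + 22978\right)} = - \frac{1}{8 \cdot 54519} = \left(- \frac{1}{8}\right) \frac{1}{54519} = - \frac{1}{436152} \approx -2.2928 \cdot 10^{-6}$)
$\left(L + \frac{1}{g}\right) + 19066 = \left(- \frac{1}{436152} + \frac{1}{26991}\right) + 19066 = \frac{136387}{3924059544} + 19066 = \frac{74816119402291}{3924059544}$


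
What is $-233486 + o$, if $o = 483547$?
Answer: $250061$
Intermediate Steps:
$-233486 + o = -233486 + 483547 = 250061$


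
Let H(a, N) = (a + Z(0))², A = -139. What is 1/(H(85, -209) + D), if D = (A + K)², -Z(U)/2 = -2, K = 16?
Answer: 1/23050 ≈ 4.3384e-5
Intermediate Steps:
Z(U) = 4 (Z(U) = -2*(-2) = 4)
D = 15129 (D = (-139 + 16)² = (-123)² = 15129)
H(a, N) = (4 + a)² (H(a, N) = (a + 4)² = (4 + a)²)
1/(H(85, -209) + D) = 1/((4 + 85)² + 15129) = 1/(89² + 15129) = 1/(7921 + 15129) = 1/23050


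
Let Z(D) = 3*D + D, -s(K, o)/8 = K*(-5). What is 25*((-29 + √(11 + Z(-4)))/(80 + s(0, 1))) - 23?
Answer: -513/16 + 5*I*√5/16 ≈ -32.063 + 0.69877*I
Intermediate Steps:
s(K, o) = 40*K (s(K, o) = -8*K*(-5) = -(-40)*K = 40*K)
Z(D) = 4*D
25*((-29 + √(11 + Z(-4)))/(80 + s(0, 1))) - 23 = 25*((-29 + √(11 + 4*(-4)))/(80 + 40*0)) - 23 = 25*((-29 + √(11 - 16))/(80 + 0)) - 23 = 25*((-29 + √(-5))/80) - 23 = 25*((-29 + I*√5)*(1/80)) - 23 = 25*(-29/80 + I*√5/80) - 23 = (-145/16 + 5*I*√5/16) - 23 = -513/16 + 5*I*√5/16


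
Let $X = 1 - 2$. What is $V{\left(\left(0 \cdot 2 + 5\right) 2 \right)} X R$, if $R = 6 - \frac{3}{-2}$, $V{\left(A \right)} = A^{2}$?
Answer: $-750$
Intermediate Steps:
$X = -1$
$R = \frac{15}{2}$ ($R = 6 - 3 \left(- \frac{1}{2}\right) = 6 - - \frac{3}{2} = 6 + \frac{3}{2} = \frac{15}{2} \approx 7.5$)
$V{\left(\left(0 \cdot 2 + 5\right) 2 \right)} X R = \left(\left(0 \cdot 2 + 5\right) 2\right)^{2} \left(-1\right) \frac{15}{2} = \left(\left(0 + 5\right) 2\right)^{2} \left(-1\right) \frac{15}{2} = \left(5 \cdot 2\right)^{2} \left(-1\right) \frac{15}{2} = 10^{2} \left(-1\right) \frac{15}{2} = 100 \left(-1\right) \frac{15}{2} = \left(-100\right) \frac{15}{2} = -750$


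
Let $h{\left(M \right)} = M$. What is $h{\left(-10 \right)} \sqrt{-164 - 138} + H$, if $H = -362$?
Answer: $-362 - 10 i \sqrt{302} \approx -362.0 - 173.78 i$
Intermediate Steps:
$h{\left(-10 \right)} \sqrt{-164 - 138} + H = - 10 \sqrt{-164 - 138} - 362 = - 10 \sqrt{-302} - 362 = - 10 i \sqrt{302} - 362 = -362 - 10 i \sqrt{302}$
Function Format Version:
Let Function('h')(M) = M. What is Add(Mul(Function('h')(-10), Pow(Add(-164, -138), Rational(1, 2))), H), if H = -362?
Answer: Add(-362, Mul(-10, I, Pow(302, Rational(1, 2)))) ≈ Add(-362.00, Mul(-173.78, I))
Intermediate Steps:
Add(Mul(Function('h')(-10), Pow(Add(-164, -138), Rational(1, 2))), H) = Add(Mul(-10, Pow(Add(-164, -138), Rational(1, 2))), -362) = Add(Mul(-10, Pow(-302, Rational(1, 2))), -362) = Add(Mul(-10, Mul(I, Pow(302, Rational(1, 2)))), -362) = Add(Mul(-10, I, Pow(302, Rational(1, 2))), -362) = Add(-362, Mul(-10, I, Pow(302, Rational(1, 2))))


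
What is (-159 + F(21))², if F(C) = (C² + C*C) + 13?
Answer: 541696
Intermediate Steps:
F(C) = 13 + 2*C² (F(C) = (C² + C²) + 13 = 2*C² + 13 = 13 + 2*C²)
(-159 + F(21))² = (-159 + (13 + 2*21²))² = (-159 + (13 + 2*441))² = (-159 + (13 + 882))² = (-159 + 895)² = 736² = 541696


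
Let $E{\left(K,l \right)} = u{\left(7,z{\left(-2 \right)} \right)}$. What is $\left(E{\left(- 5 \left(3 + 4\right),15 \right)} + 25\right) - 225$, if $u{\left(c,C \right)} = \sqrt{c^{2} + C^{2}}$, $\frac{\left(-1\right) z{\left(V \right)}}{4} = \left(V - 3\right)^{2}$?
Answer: $-200 + \sqrt{10049} \approx -99.755$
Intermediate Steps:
$z{\left(V \right)} = - 4 \left(-3 + V\right)^{2}$ ($z{\left(V \right)} = - 4 \left(V - 3\right)^{2} = - 4 \left(-3 + V\right)^{2}$)
$u{\left(c,C \right)} = \sqrt{C^{2} + c^{2}}$
$E{\left(K,l \right)} = \sqrt{10049}$ ($E{\left(K,l \right)} = \sqrt{\left(- 4 \left(-3 - 2\right)^{2}\right)^{2} + 7^{2}} = \sqrt{\left(- 4 \left(-5\right)^{2}\right)^{2} + 49} = \sqrt{\left(\left(-4\right) 25\right)^{2} + 49} = \sqrt{\left(-100\right)^{2} + 49} = \sqrt{10000 + 49} = \sqrt{10049}$)
$\left(E{\left(- 5 \left(3 + 4\right),15 \right)} + 25\right) - 225 = \left(\sqrt{10049} + 25\right) - 225 = \left(25 + \sqrt{10049}\right) - 225 = -200 + \sqrt{10049}$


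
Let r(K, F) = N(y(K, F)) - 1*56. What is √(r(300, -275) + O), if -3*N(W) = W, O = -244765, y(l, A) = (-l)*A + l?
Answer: 3*I*√30269 ≈ 521.94*I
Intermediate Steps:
y(l, A) = l - A*l (y(l, A) = -A*l + l = l - A*l)
N(W) = -W/3
r(K, F) = -56 - K*(1 - F)/3 (r(K, F) = -K*(1 - F)/3 - 1*56 = -K*(1 - F)/3 - 56 = -56 - K*(1 - F)/3)
√(r(300, -275) + O) = √((-56 + (⅓)*300*(-1 - 275)) - 244765) = √((-56 + (⅓)*300*(-276)) - 244765) = √((-56 - 27600) - 244765) = √(-27656 - 244765) = √(-272421) = 3*I*√30269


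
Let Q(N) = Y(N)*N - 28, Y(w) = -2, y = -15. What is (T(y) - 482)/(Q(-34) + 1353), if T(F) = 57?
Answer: -425/1393 ≈ -0.30510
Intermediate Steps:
Q(N) = -28 - 2*N (Q(N) = -2*N - 28 = -28 - 2*N)
(T(y) - 482)/(Q(-34) + 1353) = (57 - 482)/((-28 - 2*(-34)) + 1353) = -425/((-28 + 68) + 1353) = -425/(40 + 1353) = -425/1393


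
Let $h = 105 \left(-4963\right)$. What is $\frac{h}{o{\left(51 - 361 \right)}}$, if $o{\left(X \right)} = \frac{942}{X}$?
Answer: $\frac{26924275}{157} \approx 1.7149 \cdot 10^{5}$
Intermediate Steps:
$h = -521115$
$\frac{h}{o{\left(51 - 361 \right)}} = - \frac{521115}{942 \frac{1}{51 - 361}} = - \frac{521115}{942 \frac{1}{-310}} = - \frac{521115}{942 \left(- \frac{1}{310}\right)} = - \frac{521115}{- \frac{471}{155}} = \left(-521115\right) \left(- \frac{155}{471}\right) = \frac{26924275}{157}$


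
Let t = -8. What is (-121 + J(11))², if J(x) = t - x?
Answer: 19600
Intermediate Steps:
J(x) = -8 - x
(-121 + J(11))² = (-121 + (-8 - 1*11))² = (-121 + (-8 - 11))² = (-121 - 19)² = (-140)² = 19600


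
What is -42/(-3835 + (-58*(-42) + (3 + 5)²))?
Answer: 14/445 ≈ 0.031461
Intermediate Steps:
-42/(-3835 + (-58*(-42) + (3 + 5)²)) = -42/(-3835 + (2436 + 8²)) = -42/(-3835 + (2436 + 64)) = -42/(-3835 + 2500) = -42/(-1335) = -42*(-1/1335) = 14/445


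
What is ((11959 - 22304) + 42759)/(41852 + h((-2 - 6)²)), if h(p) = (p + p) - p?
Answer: 16207/20958 ≈ 0.77331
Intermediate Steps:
h(p) = p (h(p) = 2*p - p = p)
((11959 - 22304) + 42759)/(41852 + h((-2 - 6)²)) = ((11959 - 22304) + 42759)/(41852 + (-2 - 6)²) = (-10345 + 42759)/(41852 + (-8)²) = 32414/(41852 + 64) = 32414/41916 = 32414*(1/41916) = 16207/20958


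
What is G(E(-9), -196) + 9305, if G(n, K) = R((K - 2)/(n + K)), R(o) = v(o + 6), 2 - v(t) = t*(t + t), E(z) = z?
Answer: 387048307/42025 ≈ 9210.0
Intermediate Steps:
v(t) = 2 - 2*t**2 (v(t) = 2 - t*(t + t) = 2 - t*2*t = 2 - 2*t**2)
R(o) = 2 - 2*(6 + o)**2 (R(o) = 2 - 2*(o + 6)**2 = 2 - 2*(6 + o)**2)
G(n, K) = 2 - 2*(6 + (-2 + K)/(K + n))**2 (G(n, K) = 2 - 2*(6 + (K - 2)/(n + K))**2 = 2 - 2*(6 + (-2 + K)/(K + n))**2)
G(E(-9), -196) + 9305 = (2 - 2*(-2 + 6*(-9) + 7*(-196))**2/(-196 - 9)**2) + 9305 = (2 - 2*(-2 - 54 - 1372)**2/(-205)**2) + 9305 = (2 - 2*1/42025*(-1428)**2) + 9305 = (2 - 2*1/42025*2039184) + 9305 = (2 - 4078368/42025) + 9305 = -3994318/42025 + 9305 = 387048307/42025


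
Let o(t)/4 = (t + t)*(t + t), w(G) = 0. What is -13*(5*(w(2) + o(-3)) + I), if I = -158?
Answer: -7306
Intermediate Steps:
o(t) = 16*t² (o(t) = 4*((t + t)*(t + t)) = 4*((2*t)*(2*t)) = 4*(4*t²) = 16*t²)
-13*(5*(w(2) + o(-3)) + I) = -13*(5*(0 + 16*(-3)²) - 158) = -13*(5*(0 + 16*9) - 158) = -13*(5*(0 + 144) - 158) = -13*(5*144 - 158) = -13*(720 - 158) = -13*562 = -7306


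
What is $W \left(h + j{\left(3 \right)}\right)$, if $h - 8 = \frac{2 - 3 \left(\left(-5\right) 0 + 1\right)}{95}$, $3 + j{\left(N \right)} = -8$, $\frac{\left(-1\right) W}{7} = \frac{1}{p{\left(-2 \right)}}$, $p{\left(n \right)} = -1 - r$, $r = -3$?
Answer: $\frac{1001}{95} \approx 10.537$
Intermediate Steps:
$p{\left(n \right)} = 2$ ($p{\left(n \right)} = -1 - -3 = -1 + 3 = 2$)
$W = - \frac{7}{2} \approx -3.5$
$j{\left(N \right)} = -11$ ($j{\left(N \right)} = -3 - 8 = -11$)
$h = \frac{759}{95}$ ($h = 8 + \frac{2 - 3 \left(\left(-5\right) 0 + 1\right)}{95} = 8 + \left(2 - 3 \left(0 + 1\right)\right) \frac{1}{95} = 8 + \left(2 - 3\right) \frac{1}{95} = 8 - \frac{1}{95} = \frac{759}{95} \approx 7.9895$)
$W \left(h + j{\left(3 \right)}\right) = - \frac{7 \left(\frac{759}{95} - 11\right)}{2} = \left(- \frac{7}{2}\right) \left(- \frac{286}{95}\right) = \frac{1001}{95}$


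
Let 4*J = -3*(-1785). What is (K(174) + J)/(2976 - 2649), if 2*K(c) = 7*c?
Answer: 2597/436 ≈ 5.9564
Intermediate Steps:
K(c) = 7*c/2 (K(c) = (7*c)/2 = 7*c/2)
J = 5355/4 (J = (-3*(-1785))/4 = (¼)*5355 = 5355/4 ≈ 1338.8)
(K(174) + J)/(2976 - 2649) = ((7/2)*174 + 5355/4)/(2976 - 2649) = (609 + 5355/4)/327 = (7791/4)*(1/327) = 2597/436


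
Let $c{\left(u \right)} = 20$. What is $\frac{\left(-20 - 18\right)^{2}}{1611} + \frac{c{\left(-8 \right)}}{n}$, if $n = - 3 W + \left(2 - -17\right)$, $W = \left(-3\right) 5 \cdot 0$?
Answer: $\frac{59656}{30609} \approx 1.949$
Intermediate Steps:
$W = 0$ ($W = \left(-15\right) 0 = 0$)
$n = 19$ ($n = \left(-3\right) 0 + \left(2 - -17\right) = 0 + \left(2 + 17\right) = 0 + 19 = 19$)
$\frac{\left(-20 - 18\right)^{2}}{1611} + \frac{c{\left(-8 \right)}}{n} = \frac{\left(-20 - 18\right)^{2}}{1611} + \frac{20}{19} = \left(-38\right)^{2} \cdot \frac{1}{1611} + 20 \cdot \frac{1}{19} = 1444 \cdot \frac{1}{1611} + \frac{20}{19} = \frac{1444}{1611} + \frac{20}{19} = \frac{59656}{30609}$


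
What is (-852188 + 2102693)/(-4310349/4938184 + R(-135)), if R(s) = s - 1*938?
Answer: -6175223782920/5302981781 ≈ -1164.5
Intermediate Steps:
R(s) = -938 + s (R(s) = s - 938 = -938 + s)
(-852188 + 2102693)/(-4310349/4938184 + R(-135)) = (-852188 + 2102693)/(-4310349/4938184 + (-938 - 135)) = 1250505/(-4310349*1/4938184 - 1073) = 1250505/(-4310349/4938184 - 1073) = 1250505/(-5302981781/4938184) = 1250505*(-4938184/5302981781) = -6175223782920/5302981781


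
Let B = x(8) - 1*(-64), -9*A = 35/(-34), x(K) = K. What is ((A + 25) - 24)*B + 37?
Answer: 1993/17 ≈ 117.24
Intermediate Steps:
A = 35/306 (A = -35/(9*(-34)) = -35*(-1)/(9*34) = -1/9*(-35/34) = 35/306 ≈ 0.11438)
B = 72 (B = 8 - 1*(-64) = 8 + 64 = 72)
((A + 25) - 24)*B + 37 = ((35/306 + 25) - 24)*72 + 37 = (7685/306 - 24)*72 + 37 = (341/306)*72 + 37 = 1364/17 + 37 = 1993/17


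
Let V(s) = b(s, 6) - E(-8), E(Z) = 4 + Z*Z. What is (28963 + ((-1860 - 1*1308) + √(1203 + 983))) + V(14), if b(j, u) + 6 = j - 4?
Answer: 25731 + √2186 ≈ 25778.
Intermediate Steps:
b(j, u) = -10 + j (b(j, u) = -6 + (j - 4) = -6 + (-4 + j) = -10 + j)
E(Z) = 4 + Z²
V(s) = -78 + s (V(s) = (-10 + s) - (4 + (-8)²) = (-10 + s) - (4 + 64) = (-10 + s) - 1*68 = (-10 + s) - 68 = -78 + s)
(28963 + ((-1860 - 1*1308) + √(1203 + 983))) + V(14) = (28963 + ((-1860 - 1*1308) + √(1203 + 983))) + (-78 + 14) = (28963 + ((-1860 - 1308) + √2186)) - 64 = (28963 + (-3168 + √2186)) - 64 = (25795 + √2186) - 64 = 25731 + √2186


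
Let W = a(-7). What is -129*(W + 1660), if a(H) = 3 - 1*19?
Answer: -212076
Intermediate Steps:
a(H) = -16 (a(H) = 3 - 19 = -16)
W = -16
-129*(W + 1660) = -129*(-16 + 1660) = -129*1644 = -212076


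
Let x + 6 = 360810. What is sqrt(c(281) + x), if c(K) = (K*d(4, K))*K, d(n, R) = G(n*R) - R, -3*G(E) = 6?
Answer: I*sqrt(21985159) ≈ 4688.8*I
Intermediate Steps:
G(E) = -2 (G(E) = -1/3*6 = -2)
x = 360804 (x = -6 + 360810 = 360804)
d(n, R) = -2 - R
c(K) = K**2*(-2 - K) (c(K) = (K*(-2 - K))*K = K**2*(-2 - K))
sqrt(c(281) + x) = sqrt(281**2*(-2 - 1*281) + 360804) = sqrt(78961*(-2 - 281) + 360804) = sqrt(78961*(-283) + 360804) = sqrt(-22345963 + 360804) = sqrt(-21985159) = I*sqrt(21985159)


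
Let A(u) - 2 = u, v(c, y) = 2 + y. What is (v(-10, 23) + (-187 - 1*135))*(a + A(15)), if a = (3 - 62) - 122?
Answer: 48708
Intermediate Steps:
A(u) = 2 + u
a = -181 (a = -59 - 122 = -181)
(v(-10, 23) + (-187 - 1*135))*(a + A(15)) = ((2 + 23) + (-187 - 1*135))*(-181 + (2 + 15)) = (25 + (-187 - 135))*(-181 + 17) = (25 - 322)*(-164) = -297*(-164) = 48708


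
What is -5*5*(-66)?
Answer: 1650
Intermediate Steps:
-5*5*(-66) = -25*(-66) = 1650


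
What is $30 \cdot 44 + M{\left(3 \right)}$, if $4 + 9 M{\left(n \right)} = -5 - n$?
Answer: $\frac{3956}{3} \approx 1318.7$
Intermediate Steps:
$M{\left(n \right)} = -1 - \frac{n}{9}$ ($M{\left(n \right)} = - \frac{4}{9} + \frac{-5 - n}{9} = - \frac{4}{9} - \left(\frac{5}{9} + \frac{n}{9}\right) = -1 - \frac{n}{9}$)
$30 \cdot 44 + M{\left(3 \right)} = 30 \cdot 44 - \frac{4}{3} = 1320 - \frac{4}{3} = \frac{3956}{3}$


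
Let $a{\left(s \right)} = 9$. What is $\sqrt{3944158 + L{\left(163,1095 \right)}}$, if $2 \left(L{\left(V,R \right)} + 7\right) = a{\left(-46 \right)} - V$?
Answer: $\sqrt{3944074} \approx 1986.0$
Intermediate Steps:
$L{\left(V,R \right)} = - \frac{5}{2} - \frac{V}{2}$ ($L{\left(V,R \right)} = -7 + \frac{9 - V}{2} = -7 - \left(- \frac{9}{2} + \frac{V}{2}\right) = - \frac{5}{2} - \frac{V}{2}$)
$\sqrt{3944158 + L{\left(163,1095 \right)}} = \sqrt{3944158 - 84} = \sqrt{3944074}$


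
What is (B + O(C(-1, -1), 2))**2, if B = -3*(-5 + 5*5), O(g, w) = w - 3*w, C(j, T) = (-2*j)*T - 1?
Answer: 4096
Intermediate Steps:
C(j, T) = -1 - 2*T*j (C(j, T) = -2*T*j - 1 = -1 - 2*T*j)
O(g, w) = -2*w
B = -60 (B = -3*(-5 + 25) = -3*20 = -60)
(B + O(C(-1, -1), 2))**2 = (-60 - 2*2)**2 = (-60 - 4)**2 = (-64)**2 = 4096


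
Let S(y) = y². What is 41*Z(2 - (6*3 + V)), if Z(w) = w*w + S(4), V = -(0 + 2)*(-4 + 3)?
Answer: 13940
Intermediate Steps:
V = 2 (V = -2*(-1) = -1*(-2) = 2)
Z(w) = 16 + w² (Z(w) = w*w + 4² = w² + 16 = 16 + w²)
41*Z(2 - (6*3 + V)) = 41*(16 + (2 - (6*3 + 2))²) = 41*(16 + (2 - (18 + 2))²) = 41*(16 + (2 - 1*20)²) = 41*(16 + (2 - 20)²) = 41*(16 + (-18)²) = 41*(16 + 324) = 41*340 = 13940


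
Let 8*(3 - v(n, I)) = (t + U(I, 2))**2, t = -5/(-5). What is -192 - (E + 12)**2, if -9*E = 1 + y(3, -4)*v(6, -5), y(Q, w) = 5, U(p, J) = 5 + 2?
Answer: -3664/9 ≈ -407.11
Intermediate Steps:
U(p, J) = 7
t = 1 (t = -5*(-1/5) = 1)
v(n, I) = -5 (v(n, I) = 3 - (1 + 7)**2/8 = 3 - 1/8*8**2 = 3 - 1/8*64 = 3 - 8 = -5)
E = 8/3 (E = -(1 + 5*(-5))/9 = -(1 - 25)/9 = -1/9*(-24) = 8/3 ≈ 2.6667)
-192 - (E + 12)**2 = -192 - (8/3 + 12)**2 = -192 - (44/3)**2 = -192 - 1*1936/9 = -192 - 1936/9 = -3664/9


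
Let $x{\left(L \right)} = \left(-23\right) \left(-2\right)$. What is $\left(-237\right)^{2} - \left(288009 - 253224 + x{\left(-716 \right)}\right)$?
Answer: $21338$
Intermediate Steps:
$x{\left(L \right)} = 46$
$\left(-237\right)^{2} - \left(288009 - 253224 + x{\left(-716 \right)}\right) = \left(-237\right)^{2} - \left(288055 - 253224\right) = 56169 - 34831 = 21338$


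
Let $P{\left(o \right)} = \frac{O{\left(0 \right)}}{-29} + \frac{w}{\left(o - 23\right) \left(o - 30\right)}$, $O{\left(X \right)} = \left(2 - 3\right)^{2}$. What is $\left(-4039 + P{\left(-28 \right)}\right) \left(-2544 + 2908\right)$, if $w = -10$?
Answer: $- \frac{2174440268}{1479} \approx -1.4702 \cdot 10^{6}$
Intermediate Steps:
$O{\left(X \right)} = 1$ ($O{\left(X \right)} = \left(-1\right)^{2} = 1$)
$P{\left(o \right)} = - \frac{1}{29} - \frac{10}{\left(-30 + o\right) \left(-23 + o\right)}$ ($P{\left(o \right)} = 1 \frac{1}{-29} - \frac{10}{\left(o - 23\right) \left(o - 30\right)} = 1 \left(- \frac{1}{29}\right) - \frac{10}{\left(-23 + o\right) \left(-30 + o\right)} = - \frac{1}{29} - \frac{10}{\left(-30 + o\right) \left(-23 + o\right)}$)
$\left(-4039 + P{\left(-28 \right)}\right) \left(-2544 + 2908\right) = \left(-4039 + \frac{-980 - \left(-28\right)^{2} + 53 \left(-28\right)}{29 \left(690 + \left(-28\right)^{2} - -1484\right)}\right) \left(-2544 + 2908\right) = \left(-4039 + \frac{-980 - 784 - 1484}{29 \left(690 + 784 + 1484\right)}\right) 364 = \left(-4039 + \frac{-980 - 784 - 1484}{29 \cdot 2958}\right) 364 = \left(-4039 + \frac{1}{29} \cdot \frac{1}{2958} \left(-3248\right)\right) 364 = \left(-4039 - \frac{56}{1479}\right) 364 = \left(- \frac{5973737}{1479}\right) 364 = - \frac{2174440268}{1479}$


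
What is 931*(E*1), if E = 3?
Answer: 2793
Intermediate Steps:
931*(E*1) = 931*(3*1) = 931*3 = 2793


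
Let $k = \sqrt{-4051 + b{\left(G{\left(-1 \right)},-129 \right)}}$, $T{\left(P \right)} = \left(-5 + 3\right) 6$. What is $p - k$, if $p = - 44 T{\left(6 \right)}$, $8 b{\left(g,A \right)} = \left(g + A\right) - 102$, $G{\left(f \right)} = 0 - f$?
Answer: $528 - \frac{i \sqrt{16319}}{2} \approx 528.0 - 63.873 i$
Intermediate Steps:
$G{\left(f \right)} = - f$
$T{\left(P \right)} = -12$ ($T{\left(P \right)} = \left(-2\right) 6 = -12$)
$b{\left(g,A \right)} = - \frac{51}{4} + \frac{A}{8} + \frac{g}{8}$ ($b{\left(g,A \right)} = \frac{\left(g + A\right) - 102}{8} = \frac{\left(A + g\right) - 102}{8} = \frac{-102 + A + g}{8} = - \frac{51}{4} + \frac{A}{8} + \frac{g}{8}$)
$p = 528$ ($p = \left(-44\right) \left(-12\right) = 528$)
$k = \frac{i \sqrt{16319}}{2}$ ($k = \sqrt{-4051 + \left(- \frac{51}{4} + \frac{1}{8} \left(-129\right) + \frac{\left(-1\right) \left(-1\right)}{8}\right)} = \sqrt{-4051 - \frac{115}{4}} = \sqrt{- \frac{16319}{4}} = \frac{i \sqrt{16319}}{2} \approx 63.873 i$)
$p - k = 528 - \frac{i \sqrt{16319}}{2}$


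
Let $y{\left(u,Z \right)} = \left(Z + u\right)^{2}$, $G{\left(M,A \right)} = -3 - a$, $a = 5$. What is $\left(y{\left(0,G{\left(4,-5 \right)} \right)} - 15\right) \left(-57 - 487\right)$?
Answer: $-26656$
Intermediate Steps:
$G{\left(M,A \right)} = -8$ ($G{\left(M,A \right)} = -3 - 5 = -8$)
$\left(y{\left(0,G{\left(4,-5 \right)} \right)} - 15\right) \left(-57 - 487\right) = \left(\left(-8 + 0\right)^{2} - 15\right) \left(-57 - 487\right) = \left(\left(-8\right)^{2} - 15\right) \left(-544\right) = \left(64 - 15\right) \left(-544\right) = 49 \left(-544\right) = -26656$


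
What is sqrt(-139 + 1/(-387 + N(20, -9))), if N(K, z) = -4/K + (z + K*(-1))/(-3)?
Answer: 2*I*sqrt(1114438759)/5663 ≈ 11.79*I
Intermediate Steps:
N(K, z) = -4/K - z/3 + K/3 (N(K, z) = -4/K + (z - K)*(-1/3) = -4/K + (-z/3 + K/3) = -4/K - z/3 + K/3)
sqrt(-139 + 1/(-387 + N(20, -9))) = sqrt(-139 + 1/(-387 + (1/3)*(-12 + 20*(20 - 1*(-9)))/20)) = sqrt(-139 + 1/(-387 + (1/3)*(1/20)*(-12 + 20*(20 + 9)))) = sqrt(-139 + 1/(-387 + (1/3)*(1/20)*(-12 + 20*29))) = sqrt(-139 + 1/(-387 + (1/3)*(1/20)*(-12 + 580))) = sqrt(-139 + 1/(-387 + (1/3)*(1/20)*568)) = sqrt(-139 + 1/(-387 + 142/15)) = sqrt(-139 + 1/(-5663/15)) = sqrt(-139 - 15/5663) = sqrt(-787172/5663) = 2*I*sqrt(1114438759)/5663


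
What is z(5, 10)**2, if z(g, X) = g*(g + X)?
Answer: 5625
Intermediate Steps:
z(g, X) = g*(X + g)
z(5, 10)**2 = (5*(10 + 5))**2 = (5*15)**2 = 75**2 = 5625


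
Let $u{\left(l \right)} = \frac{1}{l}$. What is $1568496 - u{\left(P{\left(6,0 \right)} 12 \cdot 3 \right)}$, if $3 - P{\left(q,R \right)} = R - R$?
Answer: $\frac{169397567}{108} \approx 1.5685 \cdot 10^{6}$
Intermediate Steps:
$P{\left(q,R \right)} = 3$ ($P{\left(q,R \right)} = 3 - \left(R - R\right) = 3 - 0 = 3 + 0 = 3$)
$1568496 - u{\left(P{\left(6,0 \right)} 12 \cdot 3 \right)} = 1568496 - \frac{1}{3 \cdot 12 \cdot 3} = 1568496 - \frac{1}{36 \cdot 3} = 1568496 - \frac{1}{108} = \frac{169397567}{108}$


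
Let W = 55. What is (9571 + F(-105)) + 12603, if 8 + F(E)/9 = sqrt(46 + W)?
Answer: 22102 + 9*sqrt(101) ≈ 22192.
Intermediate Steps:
F(E) = -72 + 9*sqrt(101) (F(E) = -72 + 9*sqrt(46 + 55) = -72 + 9*sqrt(101))
(9571 + F(-105)) + 12603 = (9571 + (-72 + 9*sqrt(101))) + 12603 = (9499 + 9*sqrt(101)) + 12603 = 22102 + 9*sqrt(101)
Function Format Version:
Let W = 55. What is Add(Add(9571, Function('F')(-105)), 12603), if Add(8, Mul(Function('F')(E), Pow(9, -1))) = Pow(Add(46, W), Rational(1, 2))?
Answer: Add(22102, Mul(9, Pow(101, Rational(1, 2)))) ≈ 22192.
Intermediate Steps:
Function('F')(E) = Add(-72, Mul(9, Pow(101, Rational(1, 2)))) (Function('F')(E) = Add(-72, Mul(9, Pow(Add(46, 55), Rational(1, 2)))) = Add(-72, Mul(9, Pow(101, Rational(1, 2)))))
Add(Add(9571, Function('F')(-105)), 12603) = Add(Add(9571, Add(-72, Mul(9, Pow(101, Rational(1, 2))))), 12603) = Add(Add(9499, Mul(9, Pow(101, Rational(1, 2)))), 12603) = Add(22102, Mul(9, Pow(101, Rational(1, 2))))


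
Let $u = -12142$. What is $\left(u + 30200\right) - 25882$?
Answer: $-7824$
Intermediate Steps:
$\left(u + 30200\right) - 25882 = \left(-12142 + 30200\right) - 25882 = 18058 - 25882 = -7824$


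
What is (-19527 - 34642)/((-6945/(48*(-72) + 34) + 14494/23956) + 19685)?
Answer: -555079439251/201742715226 ≈ -2.7514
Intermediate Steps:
(-19527 - 34642)/((-6945/(48*(-72) + 34) + 14494/23956) + 19685) = -54169/((-6945/(-3456 + 34) + 14494*(1/23956)) + 19685) = -54169/((-6945/(-3422) + 7247/11978) + 19685) = -54169/((-6945*(-1/3422) + 7247/11978) + 19685) = -54169/((6945/3422 + 7247/11978) + 19685) = -54169/(26996611/10247179 + 19685) = -54169/201742715226/10247179 = -54169*10247179/201742715226 = -555079439251/201742715226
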